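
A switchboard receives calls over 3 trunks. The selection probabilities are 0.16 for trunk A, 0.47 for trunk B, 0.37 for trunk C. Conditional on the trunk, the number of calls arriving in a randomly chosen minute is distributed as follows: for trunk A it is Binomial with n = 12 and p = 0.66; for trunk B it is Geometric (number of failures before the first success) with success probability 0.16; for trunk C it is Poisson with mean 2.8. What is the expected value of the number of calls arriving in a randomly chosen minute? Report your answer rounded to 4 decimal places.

Component means — A: 7.92; B: 5.25; C: 2.8.
E[X] = 0.16·7.92 + 0.47·5.25 + 0.37·2.8 = 4.7707.

4.7707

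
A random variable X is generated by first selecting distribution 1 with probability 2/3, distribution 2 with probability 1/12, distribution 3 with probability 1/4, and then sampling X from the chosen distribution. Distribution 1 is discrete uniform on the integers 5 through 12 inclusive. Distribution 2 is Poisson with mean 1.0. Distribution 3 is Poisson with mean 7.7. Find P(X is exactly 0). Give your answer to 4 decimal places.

0.0308

Conditional on each component, P(X = 0): 1: 0; 2: 0.367879; 3: 0.000452827.
By total probability, P(X = 0) = 0.666667·0 + 0.0833333·0.367879 + 0.25·0.000452827 = 0.0307698.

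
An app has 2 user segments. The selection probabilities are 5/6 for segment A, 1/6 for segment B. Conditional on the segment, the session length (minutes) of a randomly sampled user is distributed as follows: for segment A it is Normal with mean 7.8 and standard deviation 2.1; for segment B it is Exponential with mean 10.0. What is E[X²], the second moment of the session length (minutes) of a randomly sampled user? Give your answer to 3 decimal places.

87.708

For each component E[X²] = Var + (mean)², giving A: 65.25; B: 200.
Overall E[X²] = 0.833333·65.25 + 0.166667·200 = 87.7083.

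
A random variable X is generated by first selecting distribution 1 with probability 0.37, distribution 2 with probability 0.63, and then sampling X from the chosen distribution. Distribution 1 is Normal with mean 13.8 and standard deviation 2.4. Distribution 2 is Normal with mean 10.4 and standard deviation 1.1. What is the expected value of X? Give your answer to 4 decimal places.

Component means — 1: 13.8; 2: 10.4.
E[X] = 0.37·13.8 + 0.63·10.4 = 11.658.

11.6580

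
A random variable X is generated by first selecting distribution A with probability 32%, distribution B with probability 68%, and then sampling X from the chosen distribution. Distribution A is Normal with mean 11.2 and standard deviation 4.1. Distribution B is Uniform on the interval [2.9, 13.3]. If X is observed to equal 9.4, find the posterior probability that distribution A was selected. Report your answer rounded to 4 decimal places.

Likelihoods f(9.4 | ·): A: 0.0883635; B: 0.0961538.
Posterior ∝ prior × likelihood. Numerator for A: 0.32·0.0883635 = 0.0282763.
Normalizing constant: 0.32·0.0883635 + 0.68·0.0961538 = 0.0936609.
P(A | observation) = 0.0282763 / 0.0936609 = 0.301901.

0.3019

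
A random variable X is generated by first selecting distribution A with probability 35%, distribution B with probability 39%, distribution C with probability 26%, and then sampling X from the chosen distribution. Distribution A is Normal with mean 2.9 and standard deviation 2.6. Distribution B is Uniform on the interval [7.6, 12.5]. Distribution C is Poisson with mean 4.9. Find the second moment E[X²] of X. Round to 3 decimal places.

52.997

For each component E[X²] = Var + (mean)², giving A: 15.17; B: 103.003; C: 28.91.
Overall E[X²] = 0.35·15.17 + 0.39·103.003 + 0.26·28.91 = 52.9974.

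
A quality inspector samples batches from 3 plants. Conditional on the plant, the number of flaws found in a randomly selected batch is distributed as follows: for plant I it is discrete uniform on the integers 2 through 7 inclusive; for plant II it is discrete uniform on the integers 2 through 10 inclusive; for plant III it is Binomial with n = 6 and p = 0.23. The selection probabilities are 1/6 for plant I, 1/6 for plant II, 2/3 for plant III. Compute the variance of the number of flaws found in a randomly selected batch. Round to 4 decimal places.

5.8213

Per component, I: μ=4.5, E[X²]=23.1667; II: μ=6, E[X²]=42.6667; III: μ=1.38, E[X²]=2.967.
E[X] = 0.166667·4.5 + 0.166667·6 + 0.666667·1.38 = 2.67.
E[X²] = 0.166667·23.1667 + 0.166667·42.6667 + 0.666667·2.967 = 12.9502.
Var(X) = E[X²] − (E[X])² = 12.9502 − 7.1289 = 5.82132.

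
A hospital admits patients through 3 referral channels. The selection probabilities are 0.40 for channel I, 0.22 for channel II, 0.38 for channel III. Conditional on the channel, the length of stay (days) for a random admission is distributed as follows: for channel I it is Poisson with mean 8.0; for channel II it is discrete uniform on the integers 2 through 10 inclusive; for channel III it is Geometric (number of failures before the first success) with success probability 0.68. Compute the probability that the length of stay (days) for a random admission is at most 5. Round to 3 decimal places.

0.554

Conditional on each channel, P(X ≤ 5): I: 0.191236; II: 0.444444; III: 0.998926.
By total probability, P(X ≤ 5) = 0.4·0.191236 + 0.22·0.444444 + 0.38·0.998926 = 0.553864.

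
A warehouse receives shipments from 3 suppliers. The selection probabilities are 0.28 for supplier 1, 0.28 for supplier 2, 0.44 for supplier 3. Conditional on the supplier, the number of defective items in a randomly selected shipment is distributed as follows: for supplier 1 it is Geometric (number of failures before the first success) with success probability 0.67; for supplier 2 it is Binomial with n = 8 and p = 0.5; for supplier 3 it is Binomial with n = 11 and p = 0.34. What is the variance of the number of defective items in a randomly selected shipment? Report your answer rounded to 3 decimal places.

Per component, 1: μ=0.492537, E[X²]=0.977723; 2: μ=4, E[X²]=18; 3: μ=3.74, E[X²]=16.456.
E[X] = 0.28·0.492537 + 0.28·4 + 0.44·3.74 = 2.90351.
E[X²] = 0.28·0.977723 + 0.28·18 + 0.44·16.456 = 12.5544.
Var(X) = E[X²] − (E[X])² = 12.5544 − 8.43037 = 4.12403.

4.124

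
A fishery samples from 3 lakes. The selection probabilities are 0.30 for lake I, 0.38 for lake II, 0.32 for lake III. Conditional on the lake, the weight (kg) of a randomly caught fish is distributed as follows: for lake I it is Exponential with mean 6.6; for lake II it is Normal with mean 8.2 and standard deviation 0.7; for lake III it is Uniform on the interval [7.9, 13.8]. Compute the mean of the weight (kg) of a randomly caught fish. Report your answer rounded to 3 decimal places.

Component means — I: 6.6; II: 8.2; III: 10.85.
E[X] = 0.3·6.6 + 0.38·8.2 + 0.32·10.85 = 8.568.

8.568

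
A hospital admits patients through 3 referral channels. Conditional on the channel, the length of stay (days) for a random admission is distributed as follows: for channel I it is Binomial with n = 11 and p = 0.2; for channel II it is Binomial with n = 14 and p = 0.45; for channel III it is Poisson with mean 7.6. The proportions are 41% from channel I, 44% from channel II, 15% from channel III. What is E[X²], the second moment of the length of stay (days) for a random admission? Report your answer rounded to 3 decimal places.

31.498

For each component E[X²] = Var + (mean)², giving I: 6.6; II: 43.155; III: 65.36.
Overall E[X²] = 0.41·6.6 + 0.44·43.155 + 0.15·65.36 = 31.4982.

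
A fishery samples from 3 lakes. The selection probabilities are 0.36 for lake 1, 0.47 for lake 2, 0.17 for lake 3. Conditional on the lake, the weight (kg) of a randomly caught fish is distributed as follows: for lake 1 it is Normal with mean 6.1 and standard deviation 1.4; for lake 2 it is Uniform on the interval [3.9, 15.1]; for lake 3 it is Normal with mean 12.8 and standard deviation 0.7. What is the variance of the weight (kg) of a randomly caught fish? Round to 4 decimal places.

11.2753

Per component, 1: μ=6.1, E[X²]=39.17; 2: μ=9.5, E[X²]=100.703; 3: μ=12.8, E[X²]=164.33.
E[X] = 0.36·6.1 + 0.47·9.5 + 0.17·12.8 = 8.837.
E[X²] = 0.36·39.17 + 0.47·100.703 + 0.17·164.33 = 89.3679.
Var(X) = E[X²] − (E[X])² = 89.3679 − 78.0926 = 11.2753.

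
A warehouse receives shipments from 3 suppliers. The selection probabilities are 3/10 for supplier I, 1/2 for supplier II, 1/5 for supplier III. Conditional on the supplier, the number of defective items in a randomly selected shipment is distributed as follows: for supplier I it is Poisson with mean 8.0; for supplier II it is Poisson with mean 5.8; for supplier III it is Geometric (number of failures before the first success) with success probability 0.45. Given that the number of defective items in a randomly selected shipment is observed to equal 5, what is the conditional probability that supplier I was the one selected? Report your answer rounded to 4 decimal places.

Likelihoods P(X=5 | ·): I: 0.0916037; II: 0.165596; III: 0.0226478.
Posterior ∝ prior × likelihood. Numerator for I: 0.3·0.0916037 = 0.0274811.
Normalizing constant: 0.3·0.0916037 + 0.5·0.165596 + 0.2·0.0226478 = 0.114809.
P(I | observation) = 0.0274811 / 0.114809 = 0.239364.

0.2394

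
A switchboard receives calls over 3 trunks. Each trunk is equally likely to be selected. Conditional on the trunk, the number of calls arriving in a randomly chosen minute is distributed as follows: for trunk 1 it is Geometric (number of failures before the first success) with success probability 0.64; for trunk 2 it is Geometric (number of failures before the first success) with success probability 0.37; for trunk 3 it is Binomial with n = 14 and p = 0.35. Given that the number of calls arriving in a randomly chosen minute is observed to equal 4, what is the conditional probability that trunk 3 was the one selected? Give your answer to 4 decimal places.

0.7455

Likelihoods P(X=4 | ·): 1: 0.0107495; 2: 0.058286; 3: 0.202227.
Posterior ∝ prior × likelihood. Numerator for 3: 0.333333·0.202227 = 0.0674091.
Normalizing constant: 0.333333·0.0107495 + 0.333333·0.058286 + 0.333333·0.202227 = 0.0904209.
P(3 | observation) = 0.0674091 / 0.0904209 = 0.745503.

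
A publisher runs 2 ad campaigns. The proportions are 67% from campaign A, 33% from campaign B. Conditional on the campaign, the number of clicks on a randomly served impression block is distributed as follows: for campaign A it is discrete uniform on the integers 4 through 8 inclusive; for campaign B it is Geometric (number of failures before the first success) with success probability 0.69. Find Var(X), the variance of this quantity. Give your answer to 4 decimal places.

Per component, A: μ=6, E[X²]=38; B: μ=0.449275, E[X²]=0.852972.
E[X] = 0.67·6 + 0.33·0.449275 = 4.16826.
E[X²] = 0.67·38 + 0.33·0.852972 = 25.7415.
Var(X) = E[X²] − (E[X])² = 25.7415 − 17.3744 = 8.36708.

8.3671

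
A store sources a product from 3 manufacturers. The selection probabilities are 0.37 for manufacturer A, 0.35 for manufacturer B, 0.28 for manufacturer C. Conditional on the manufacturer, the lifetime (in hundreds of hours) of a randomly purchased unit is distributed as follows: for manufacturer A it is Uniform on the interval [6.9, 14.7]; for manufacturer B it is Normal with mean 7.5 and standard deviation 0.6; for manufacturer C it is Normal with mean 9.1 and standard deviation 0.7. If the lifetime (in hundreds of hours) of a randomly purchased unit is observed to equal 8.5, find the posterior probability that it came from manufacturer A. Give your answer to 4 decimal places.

0.2196

Likelihoods f(8.5 | ·): A: 0.128205; B: 0.165795; C: 0.394707.
Posterior ∝ prior × likelihood. Numerator for A: 0.37·0.128205 = 0.0474359.
Normalizing constant: 0.37·0.128205 + 0.35·0.165795 + 0.28·0.394707 = 0.215982.
P(A | observation) = 0.0474359 / 0.215982 = 0.219629.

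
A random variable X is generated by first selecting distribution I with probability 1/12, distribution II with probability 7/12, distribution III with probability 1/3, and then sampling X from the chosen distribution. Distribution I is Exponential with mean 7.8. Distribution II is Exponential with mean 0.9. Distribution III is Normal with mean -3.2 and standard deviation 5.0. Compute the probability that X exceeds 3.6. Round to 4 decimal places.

Conditional on each component, P(X > 3.6): I: 0.630313; II: 0.0183156; III: 0.086915.
By total probability, P(X > 3.6) = 0.0833333·0.630313 + 0.583333·0.0183156 + 0.333333·0.086915 = 0.0921819.

0.0922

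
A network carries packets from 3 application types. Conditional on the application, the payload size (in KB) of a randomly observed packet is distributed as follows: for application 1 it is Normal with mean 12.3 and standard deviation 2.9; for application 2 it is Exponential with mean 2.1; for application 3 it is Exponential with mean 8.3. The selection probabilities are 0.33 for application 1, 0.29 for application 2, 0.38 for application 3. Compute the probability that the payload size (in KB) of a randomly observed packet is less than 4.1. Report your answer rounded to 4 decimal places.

0.3977

Conditional on each application, P(X < 4.1): 1: 0.00234502; 2: 0.858064; 3: 0.389805.
By total probability, P(X < 4.1) = 0.33·0.00234502 + 0.29·0.858064 + 0.38·0.389805 = 0.397738.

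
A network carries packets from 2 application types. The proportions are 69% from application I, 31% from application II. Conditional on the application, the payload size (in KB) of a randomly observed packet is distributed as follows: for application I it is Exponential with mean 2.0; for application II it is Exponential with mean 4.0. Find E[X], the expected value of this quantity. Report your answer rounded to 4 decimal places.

2.6200

Component means — I: 2; II: 4.
E[X] = 0.69·2 + 0.31·4 = 2.62.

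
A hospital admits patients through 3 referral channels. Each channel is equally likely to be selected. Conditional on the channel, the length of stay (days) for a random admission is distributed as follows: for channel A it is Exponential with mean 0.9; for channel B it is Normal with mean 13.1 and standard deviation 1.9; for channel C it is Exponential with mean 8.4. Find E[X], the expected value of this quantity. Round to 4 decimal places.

Component means — A: 0.9; B: 13.1; C: 8.4.
E[X] = 0.333333·0.9 + 0.333333·13.1 + 0.333333·8.4 = 7.46667.

7.4667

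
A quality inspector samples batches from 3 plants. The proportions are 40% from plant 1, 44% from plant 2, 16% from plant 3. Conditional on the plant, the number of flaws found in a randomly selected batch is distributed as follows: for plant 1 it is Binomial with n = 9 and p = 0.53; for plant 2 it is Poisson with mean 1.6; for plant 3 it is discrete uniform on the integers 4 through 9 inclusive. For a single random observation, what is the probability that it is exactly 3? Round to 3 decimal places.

0.115

Conditional on each plant, P(X = 3): 1: 0.134801; 2: 0.137828; 3: 0.
By total probability, P(X = 3) = 0.4·0.134801 + 0.44·0.137828 + 0.16·0 = 0.114565.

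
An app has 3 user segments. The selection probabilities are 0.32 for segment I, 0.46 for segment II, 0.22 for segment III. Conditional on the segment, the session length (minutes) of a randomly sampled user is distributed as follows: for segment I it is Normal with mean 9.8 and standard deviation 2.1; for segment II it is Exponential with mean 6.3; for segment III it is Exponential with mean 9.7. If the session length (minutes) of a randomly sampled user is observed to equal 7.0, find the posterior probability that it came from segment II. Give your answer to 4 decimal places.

0.4003

Likelihoods f(7.0 | ·): I: 0.0781; II: 0.0522529; III: 0.0500979.
Posterior ∝ prior × likelihood. Numerator for II: 0.46·0.0522529 = 0.0240363.
Normalizing constant: 0.32·0.0781 + 0.46·0.0522529 + 0.22·0.0500979 = 0.0600499.
P(II | observation) = 0.0240363 / 0.0600499 = 0.400273.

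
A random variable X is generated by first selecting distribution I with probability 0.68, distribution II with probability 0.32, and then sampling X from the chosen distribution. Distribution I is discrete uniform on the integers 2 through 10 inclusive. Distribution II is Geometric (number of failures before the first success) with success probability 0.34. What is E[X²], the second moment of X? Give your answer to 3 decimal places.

32.046

For each component E[X²] = Var + (mean)², giving I: 42.6667; II: 9.47751.
Overall E[X²] = 0.68·42.6667 + 0.32·9.47751 = 32.0461.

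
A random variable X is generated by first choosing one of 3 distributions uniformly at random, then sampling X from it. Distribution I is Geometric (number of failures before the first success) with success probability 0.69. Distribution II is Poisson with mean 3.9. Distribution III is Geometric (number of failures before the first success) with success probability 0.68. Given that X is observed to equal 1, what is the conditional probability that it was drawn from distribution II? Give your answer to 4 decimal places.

Likelihoods P(X=1 | ·): I: 0.2139; II: 0.0789435; III: 0.2176.
Posterior ∝ prior × likelihood. Numerator for II: 0.333333·0.0789435 = 0.0263145.
Normalizing constant: 0.333333·0.2139 + 0.333333·0.0789435 + 0.333333·0.2176 = 0.170148.
P(II | observation) = 0.0263145 / 0.170148 = 0.154657.

0.1547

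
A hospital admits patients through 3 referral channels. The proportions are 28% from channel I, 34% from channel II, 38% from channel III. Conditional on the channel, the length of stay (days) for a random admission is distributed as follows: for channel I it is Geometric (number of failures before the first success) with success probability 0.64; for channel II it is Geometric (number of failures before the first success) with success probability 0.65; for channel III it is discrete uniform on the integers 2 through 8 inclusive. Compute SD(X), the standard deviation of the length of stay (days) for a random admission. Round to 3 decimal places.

2.591

Per component, I: μ=0.5625, E[X²]=1.19531; II: μ=0.538462, E[X²]=1.11834; III: μ=5, E[X²]=29.
E[X] = 0.28·0.5625 + 0.34·0.538462 + 0.38·5 = 2.24058.
E[X²] = 0.28·1.19531 + 0.34·1.11834 + 0.38·29 = 11.7349.
Var(X) = E[X²] − (E[X])² = 11.7349 − 5.02018 = 6.71474.
SD(X) = √6.71474 = 2.59128.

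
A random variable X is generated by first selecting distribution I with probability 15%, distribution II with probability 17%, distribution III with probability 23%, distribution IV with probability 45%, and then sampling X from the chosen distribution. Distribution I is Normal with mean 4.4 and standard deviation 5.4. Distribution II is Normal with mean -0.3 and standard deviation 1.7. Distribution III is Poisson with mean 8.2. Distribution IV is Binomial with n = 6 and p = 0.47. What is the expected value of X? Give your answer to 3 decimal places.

3.764

Component means — I: 4.4; II: -0.3; III: 8.2; IV: 2.82.
E[X] = 0.15·4.4 + 0.17·-0.3 + 0.23·8.2 + 0.45·2.82 = 3.764.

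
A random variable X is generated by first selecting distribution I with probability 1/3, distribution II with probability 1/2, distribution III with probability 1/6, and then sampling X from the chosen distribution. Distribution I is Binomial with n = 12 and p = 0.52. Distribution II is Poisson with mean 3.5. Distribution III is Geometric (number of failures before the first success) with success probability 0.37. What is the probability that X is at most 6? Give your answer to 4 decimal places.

0.8134

Conditional on each component, P(X ≤ 6): I: 0.557718; II: 0.934712; III: 0.96061.
By total probability, P(X ≤ 6) = 0.333333·0.557718 + 0.5·0.934712 + 0.166667·0.96061 = 0.813364.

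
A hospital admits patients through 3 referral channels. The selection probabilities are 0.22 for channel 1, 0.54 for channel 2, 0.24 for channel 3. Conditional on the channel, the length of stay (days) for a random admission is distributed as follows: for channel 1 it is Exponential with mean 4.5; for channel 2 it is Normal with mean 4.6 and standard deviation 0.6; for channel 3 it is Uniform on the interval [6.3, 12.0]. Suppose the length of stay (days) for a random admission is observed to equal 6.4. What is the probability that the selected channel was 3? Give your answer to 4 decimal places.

0.7274

Likelihoods f(6.4 | ·): 1: 0.053595; 2: 0.00738641; 3: 0.175439.
Posterior ∝ prior × likelihood. Numerator for 3: 0.24·0.175439 = 0.0421053.
Normalizing constant: 0.22·0.053595 + 0.54·0.00738641 + 0.24·0.175439 = 0.0578848.
P(3 | observation) = 0.0421053 / 0.0578848 = 0.727397.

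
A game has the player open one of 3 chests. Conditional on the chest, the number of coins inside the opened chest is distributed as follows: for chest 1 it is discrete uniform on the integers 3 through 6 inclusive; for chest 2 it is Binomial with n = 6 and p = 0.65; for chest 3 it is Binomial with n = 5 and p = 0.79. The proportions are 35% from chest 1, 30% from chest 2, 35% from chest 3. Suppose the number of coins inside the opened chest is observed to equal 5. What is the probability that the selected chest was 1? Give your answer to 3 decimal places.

Likelihoods P(X=5 | ·): 1: 0.25; 2: 0.243661; 3: 0.307706.
Posterior ∝ prior × likelihood. Numerator for 1: 0.35·0.25 = 0.0875.
Normalizing constant: 0.35·0.25 + 0.3·0.243661 + 0.35·0.307706 = 0.268295.
P(1 | observation) = 0.0875 / 0.268295 = 0.326133.

0.326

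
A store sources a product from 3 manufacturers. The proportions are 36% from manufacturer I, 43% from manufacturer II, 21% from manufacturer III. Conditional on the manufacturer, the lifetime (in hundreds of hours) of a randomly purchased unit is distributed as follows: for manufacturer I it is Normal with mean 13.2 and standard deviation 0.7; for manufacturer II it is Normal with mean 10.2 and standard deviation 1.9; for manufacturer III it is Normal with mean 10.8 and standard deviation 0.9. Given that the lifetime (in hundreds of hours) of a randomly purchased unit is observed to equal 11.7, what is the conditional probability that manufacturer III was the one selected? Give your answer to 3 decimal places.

Likelihoods f(11.7 | ·): I: 0.057373; II: 0.15375; III: 0.268856.
Posterior ∝ prior × likelihood. Numerator for III: 0.21·0.268856 = 0.0564598.
Normalizing constant: 0.36·0.057373 + 0.43·0.15375 + 0.21·0.268856 = 0.143227.
P(III | observation) = 0.0564598 / 0.143227 = 0.394199.

0.394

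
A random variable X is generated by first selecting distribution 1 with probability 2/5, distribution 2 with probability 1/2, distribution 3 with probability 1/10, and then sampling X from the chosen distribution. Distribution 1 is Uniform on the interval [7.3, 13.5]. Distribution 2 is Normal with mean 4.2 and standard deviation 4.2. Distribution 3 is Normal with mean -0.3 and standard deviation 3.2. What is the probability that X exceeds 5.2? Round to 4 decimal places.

Conditional on each component, P(X > 5.2): 1: 1; 2: 0.405904; 3: 0.04283.
By total probability, P(X > 5.2) = 0.4·1 + 0.5·0.405904 + 0.1·0.04283 = 0.607235.

0.6072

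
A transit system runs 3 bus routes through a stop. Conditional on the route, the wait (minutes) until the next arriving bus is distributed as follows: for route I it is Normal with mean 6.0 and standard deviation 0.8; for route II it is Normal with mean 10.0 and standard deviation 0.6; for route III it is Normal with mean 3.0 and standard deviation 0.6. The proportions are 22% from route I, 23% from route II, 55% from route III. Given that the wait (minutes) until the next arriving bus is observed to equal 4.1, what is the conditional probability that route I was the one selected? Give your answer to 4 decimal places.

Likelihoods f(4.1 | ·): I: 0.0297149; II: 6.69618e-22; III: 0.123852.
Posterior ∝ prior × likelihood. Numerator for I: 0.22·0.0297149 = 0.00653727.
Normalizing constant: 0.22·0.0297149 + 0.23·6.69618e-22 + 0.55·0.123852 = 0.0746558.
P(I | observation) = 0.00653727 / 0.0746558 = 0.0875655.

0.0876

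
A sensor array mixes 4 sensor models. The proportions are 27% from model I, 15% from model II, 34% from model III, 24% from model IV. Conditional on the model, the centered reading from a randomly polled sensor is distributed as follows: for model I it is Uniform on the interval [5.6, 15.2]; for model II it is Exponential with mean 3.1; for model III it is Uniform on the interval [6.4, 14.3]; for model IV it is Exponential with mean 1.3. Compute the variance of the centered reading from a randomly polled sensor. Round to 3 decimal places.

Per component, I: μ=10.4, E[X²]=115.84; II: μ=3.1, E[X²]=19.22; III: μ=10.35, E[X²]=112.323; IV: μ=1.3, E[X²]=3.38.
E[X] = 0.27·10.4 + 0.15·3.1 + 0.34·10.35 + 0.24·1.3 = 7.104.
E[X²] = 0.27·115.84 + 0.15·19.22 + 0.34·112.323 + 0.24·3.38 = 73.1609.
Var(X) = E[X²] − (E[X])² = 73.1609 − 50.4668 = 22.6941.

22.694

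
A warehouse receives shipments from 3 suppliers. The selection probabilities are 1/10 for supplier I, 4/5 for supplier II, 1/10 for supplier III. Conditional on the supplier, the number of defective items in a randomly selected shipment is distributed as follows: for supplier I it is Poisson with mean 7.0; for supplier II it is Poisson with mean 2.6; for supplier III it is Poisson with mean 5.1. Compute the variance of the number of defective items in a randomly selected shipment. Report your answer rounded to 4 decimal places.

Per component, I: μ=7, E[X²]=56; II: μ=2.6, E[X²]=9.36; III: μ=5.1, E[X²]=31.11.
E[X] = 0.1·7 + 0.8·2.6 + 0.1·5.1 = 3.29.
E[X²] = 0.1·56 + 0.8·9.36 + 0.1·31.11 = 16.199.
Var(X) = E[X²] − (E[X])² = 16.199 − 10.8241 = 5.3749.

5.3749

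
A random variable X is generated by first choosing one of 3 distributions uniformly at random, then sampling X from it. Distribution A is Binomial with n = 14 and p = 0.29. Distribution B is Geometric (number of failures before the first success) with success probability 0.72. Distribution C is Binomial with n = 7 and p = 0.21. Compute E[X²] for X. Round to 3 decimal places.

7.793

For each component E[X²] = Var + (mean)², giving A: 19.3662; B: 0.691358; C: 3.3222.
Overall E[X²] = 0.333333·19.3662 + 0.333333·0.691358 + 0.333333·3.3222 = 7.79325.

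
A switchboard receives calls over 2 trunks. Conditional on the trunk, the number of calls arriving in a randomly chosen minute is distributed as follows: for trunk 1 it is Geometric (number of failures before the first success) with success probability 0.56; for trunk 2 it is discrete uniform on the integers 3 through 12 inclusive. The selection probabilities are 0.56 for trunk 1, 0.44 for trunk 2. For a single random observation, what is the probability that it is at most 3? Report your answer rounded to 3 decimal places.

0.583

Conditional on each trunk, P(X ≤ 3): 1: 0.962519; 2: 0.1.
By total probability, P(X ≤ 3) = 0.56·0.962519 + 0.44·0.1 = 0.583011.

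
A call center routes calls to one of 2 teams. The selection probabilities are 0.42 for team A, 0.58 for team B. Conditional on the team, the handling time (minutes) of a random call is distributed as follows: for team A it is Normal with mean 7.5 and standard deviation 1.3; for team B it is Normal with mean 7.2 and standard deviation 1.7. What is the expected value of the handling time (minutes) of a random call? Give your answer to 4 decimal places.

7.3260

Component means — A: 7.5; B: 7.2.
E[X] = 0.42·7.5 + 0.58·7.2 = 7.326.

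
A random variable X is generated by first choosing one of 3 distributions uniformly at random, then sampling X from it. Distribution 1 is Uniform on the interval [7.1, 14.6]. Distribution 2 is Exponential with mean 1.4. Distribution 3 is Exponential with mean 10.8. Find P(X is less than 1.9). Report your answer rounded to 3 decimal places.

Conditional on each component, P(X < 1.9): 1: 0; 2: 0.742605; 3: 0.16132.
By total probability, P(X < 1.9) = 0.333333·0 + 0.333333·0.742605 + 0.333333·0.16132 = 0.301308.

0.301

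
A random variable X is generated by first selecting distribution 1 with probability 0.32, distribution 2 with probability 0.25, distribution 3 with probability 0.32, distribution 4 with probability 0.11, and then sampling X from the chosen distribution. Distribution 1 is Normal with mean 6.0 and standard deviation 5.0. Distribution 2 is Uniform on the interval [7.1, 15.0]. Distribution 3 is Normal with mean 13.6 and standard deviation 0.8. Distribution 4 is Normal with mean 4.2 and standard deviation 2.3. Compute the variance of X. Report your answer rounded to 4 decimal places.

23.0766

Per component, 1: μ=6, E[X²]=61; 2: μ=11.05, E[X²]=127.303; 3: μ=13.6, E[X²]=185.6; 4: μ=4.2, E[X²]=22.93.
E[X] = 0.32·6 + 0.25·11.05 + 0.32·13.6 + 0.11·4.2 = 9.4965.
E[X²] = 0.32·61 + 0.25·127.303 + 0.32·185.6 + 0.11·22.93 = 113.26.
Var(X) = E[X²] − (E[X])² = 113.26 − 90.1835 = 23.0766.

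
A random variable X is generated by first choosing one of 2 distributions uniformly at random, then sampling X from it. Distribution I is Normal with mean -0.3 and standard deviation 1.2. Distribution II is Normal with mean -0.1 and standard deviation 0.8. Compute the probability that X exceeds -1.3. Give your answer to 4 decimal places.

Conditional on each component, P(X > -1.3): I: 0.797672; II: 0.933193.
By total probability, P(X > -1.3) = 0.5·0.797672 + 0.5·0.933193 = 0.865432.

0.8654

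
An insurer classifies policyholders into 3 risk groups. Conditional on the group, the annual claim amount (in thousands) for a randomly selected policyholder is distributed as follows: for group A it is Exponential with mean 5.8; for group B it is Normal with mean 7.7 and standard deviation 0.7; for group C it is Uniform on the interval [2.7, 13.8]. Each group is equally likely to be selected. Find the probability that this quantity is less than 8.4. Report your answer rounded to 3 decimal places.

Conditional on each group, P(X < 8.4): A: 0.765025; B: 0.841345; C: 0.513514.
By total probability, P(X < 8.4) = 0.333333·0.765025 + 0.333333·0.841345 + 0.333333·0.513514 = 0.706628.

0.707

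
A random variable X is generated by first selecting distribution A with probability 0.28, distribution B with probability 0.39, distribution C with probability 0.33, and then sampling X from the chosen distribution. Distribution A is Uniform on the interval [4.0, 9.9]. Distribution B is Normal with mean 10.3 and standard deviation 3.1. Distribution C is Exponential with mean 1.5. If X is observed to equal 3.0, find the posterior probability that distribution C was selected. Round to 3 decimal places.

Likelihoods f(3.0 | ·): A: 0; B: 0.00804284; C: 0.0902235.
Posterior ∝ prior × likelihood. Numerator for C: 0.33·0.0902235 = 0.0297738.
Normalizing constant: 0.28·0 + 0.39·0.00804284 + 0.33·0.0902235 = 0.0329105.
P(C | observation) = 0.0297738 / 0.0329105 = 0.90469.

0.905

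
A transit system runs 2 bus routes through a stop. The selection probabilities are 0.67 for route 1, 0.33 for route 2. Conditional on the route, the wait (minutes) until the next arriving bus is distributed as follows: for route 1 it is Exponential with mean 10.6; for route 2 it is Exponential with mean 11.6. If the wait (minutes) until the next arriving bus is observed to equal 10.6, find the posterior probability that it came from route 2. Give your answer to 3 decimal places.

0.329

Likelihoods f(10.6 | ·): 1: 0.0347056; 2: 0.034569.
Posterior ∝ prior × likelihood. Numerator for 2: 0.33·0.034569 = 0.0114078.
Normalizing constant: 0.67·0.0347056 + 0.33·0.034569 = 0.0346605.
P(2 | observation) = 0.0114078 / 0.0346605 = 0.329129.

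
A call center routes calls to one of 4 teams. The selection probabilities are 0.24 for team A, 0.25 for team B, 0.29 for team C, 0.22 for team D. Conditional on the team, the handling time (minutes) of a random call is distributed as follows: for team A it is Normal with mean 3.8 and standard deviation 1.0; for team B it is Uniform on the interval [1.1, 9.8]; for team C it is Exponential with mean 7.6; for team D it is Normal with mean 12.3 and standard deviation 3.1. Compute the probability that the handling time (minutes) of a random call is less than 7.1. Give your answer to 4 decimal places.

0.5986

Conditional on each team, P(X < 7.1): A: 0.999517; B: 0.689655; C: 0.607104; D: 0.0467303.
By total probability, P(X < 7.1) = 0.24·0.999517 + 0.25·0.689655 + 0.29·0.607104 + 0.22·0.0467303 = 0.598639.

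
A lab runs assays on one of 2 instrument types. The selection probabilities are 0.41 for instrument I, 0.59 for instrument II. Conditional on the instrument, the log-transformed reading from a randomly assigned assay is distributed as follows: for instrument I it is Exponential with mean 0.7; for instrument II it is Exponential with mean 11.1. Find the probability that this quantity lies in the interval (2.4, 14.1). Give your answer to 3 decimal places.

0.323

Conditional on each instrument, P(2.4 < X < 14.1): I: 0.0324332; II: 0.524805.
By total probability, P(2.4 < X < 14.1) = 0.41·0.0324332 + 0.59·0.524805 = 0.322933.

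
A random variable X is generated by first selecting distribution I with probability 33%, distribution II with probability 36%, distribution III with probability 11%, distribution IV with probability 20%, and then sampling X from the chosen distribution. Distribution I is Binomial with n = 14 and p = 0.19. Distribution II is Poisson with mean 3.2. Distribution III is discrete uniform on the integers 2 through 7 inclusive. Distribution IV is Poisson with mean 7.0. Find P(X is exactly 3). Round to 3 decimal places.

Conditional on each component, P(X = 3): I: 0.245865; II: 0.222616; III: 0.166667; IV: 0.0521293.
By total probability, P(X = 3) = 0.33·0.245865 + 0.36·0.222616 + 0.11·0.166667 + 0.2·0.0521293 = 0.190037.

0.190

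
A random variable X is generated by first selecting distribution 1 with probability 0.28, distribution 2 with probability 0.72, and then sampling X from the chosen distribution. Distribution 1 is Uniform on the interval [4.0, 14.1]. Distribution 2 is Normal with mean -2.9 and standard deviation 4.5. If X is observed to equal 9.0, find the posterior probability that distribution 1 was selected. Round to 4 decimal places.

0.9348

Likelihoods f(9.0 | ·): 1: 0.0990099; 2: 0.00268638.
Posterior ∝ prior × likelihood. Numerator for 1: 0.28·0.0990099 = 0.0277228.
Normalizing constant: 0.28·0.0990099 + 0.72·0.00268638 = 0.029657.
P(1 | observation) = 0.0277228 / 0.029657 = 0.934781.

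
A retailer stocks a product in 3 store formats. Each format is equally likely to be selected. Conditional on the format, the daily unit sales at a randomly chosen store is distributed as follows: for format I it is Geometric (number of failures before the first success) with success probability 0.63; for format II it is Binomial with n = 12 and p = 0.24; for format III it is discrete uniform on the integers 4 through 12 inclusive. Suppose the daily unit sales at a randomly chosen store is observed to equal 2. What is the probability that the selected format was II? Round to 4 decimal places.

Likelihoods P(X=2 | ·): I: 0.086247; II: 0.244401; III: 0.
Posterior ∝ prior × likelihood. Numerator for II: 0.333333·0.244401 = 0.0814669.
Normalizing constant: 0.333333·0.086247 + 0.333333·0.244401 + 0.333333·0 = 0.110216.
P(II | observation) = 0.0814669 / 0.110216 = 0.739157.

0.7392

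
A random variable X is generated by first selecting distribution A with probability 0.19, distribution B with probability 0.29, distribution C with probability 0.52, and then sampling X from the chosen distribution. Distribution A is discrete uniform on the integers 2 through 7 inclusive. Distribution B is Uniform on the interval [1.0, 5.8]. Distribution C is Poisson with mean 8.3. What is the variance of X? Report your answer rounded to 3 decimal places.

Per component, A: μ=4.5, E[X²]=23.1667; B: μ=3.4, E[X²]=13.48; C: μ=8.3, E[X²]=77.19.
E[X] = 0.19·4.5 + 0.29·3.4 + 0.52·8.3 = 6.157.
E[X²] = 0.19·23.1667 + 0.29·13.48 + 0.52·77.19 = 48.4497.
Var(X) = E[X²] − (E[X])² = 48.4497 − 37.9086 = 10.541.

10.541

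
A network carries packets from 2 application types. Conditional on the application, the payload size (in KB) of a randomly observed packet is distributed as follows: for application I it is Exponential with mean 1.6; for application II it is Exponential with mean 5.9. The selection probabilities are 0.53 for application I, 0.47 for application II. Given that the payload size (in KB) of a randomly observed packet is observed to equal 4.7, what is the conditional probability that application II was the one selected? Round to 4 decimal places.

Likelihoods f(4.7 | ·): I: 0.0331238; II: 0.0764161.
Posterior ∝ prior × likelihood. Numerator for II: 0.47·0.0764161 = 0.0359155.
Normalizing constant: 0.53·0.0331238 + 0.47·0.0764161 = 0.0534712.
P(II | observation) = 0.0359155 / 0.0534712 = 0.671681.

0.6717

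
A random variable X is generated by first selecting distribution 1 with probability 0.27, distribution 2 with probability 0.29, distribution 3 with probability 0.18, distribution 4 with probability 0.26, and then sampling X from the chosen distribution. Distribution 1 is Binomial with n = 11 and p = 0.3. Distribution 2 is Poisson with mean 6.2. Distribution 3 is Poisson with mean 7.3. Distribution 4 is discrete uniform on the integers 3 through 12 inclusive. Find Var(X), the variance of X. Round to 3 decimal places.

8.748

Per component, 1: μ=3.3, E[X²]=13.2; 2: μ=6.2, E[X²]=44.64; 3: μ=7.3, E[X²]=60.59; 4: μ=7.5, E[X²]=64.5.
E[X] = 0.27·3.3 + 0.29·6.2 + 0.18·7.3 + 0.26·7.5 = 5.953.
E[X²] = 0.27·13.2 + 0.29·44.64 + 0.18·60.59 + 0.26·64.5 = 44.1858.
Var(X) = E[X²] − (E[X])² = 44.1858 − 35.4382 = 8.74759.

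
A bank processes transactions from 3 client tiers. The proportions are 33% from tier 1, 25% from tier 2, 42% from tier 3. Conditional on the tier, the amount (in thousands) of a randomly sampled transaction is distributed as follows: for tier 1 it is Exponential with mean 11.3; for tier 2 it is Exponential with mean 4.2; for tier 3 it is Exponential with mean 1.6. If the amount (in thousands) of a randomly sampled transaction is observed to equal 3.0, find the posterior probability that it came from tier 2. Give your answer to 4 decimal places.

Likelihoods f(3.0 | ·): 1: 0.0678613; 2: 0.116558; 3: 0.0958469.
Posterior ∝ prior × likelihood. Numerator for 2: 0.25·0.116558 = 0.0291394.
Normalizing constant: 0.33·0.0678613 + 0.25·0.116558 + 0.42·0.0958469 = 0.0917893.
P(2 | observation) = 0.0291394 / 0.0917893 = 0.31746.

0.3175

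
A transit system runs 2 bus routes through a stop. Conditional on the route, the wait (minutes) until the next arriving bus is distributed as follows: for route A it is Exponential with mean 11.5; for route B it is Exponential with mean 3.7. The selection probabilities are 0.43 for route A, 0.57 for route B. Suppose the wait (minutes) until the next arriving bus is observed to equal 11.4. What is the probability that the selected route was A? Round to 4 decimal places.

0.6624

Likelihoods f(11.4 | ·): A: 0.0322689; B: 0.012408.
Posterior ∝ prior × likelihood. Numerator for A: 0.43·0.0322689 = 0.0138756.
Normalizing constant: 0.43·0.0322689 + 0.57·0.012408 = 0.0209482.
P(A | observation) = 0.0138756 / 0.0209482 = 0.662378.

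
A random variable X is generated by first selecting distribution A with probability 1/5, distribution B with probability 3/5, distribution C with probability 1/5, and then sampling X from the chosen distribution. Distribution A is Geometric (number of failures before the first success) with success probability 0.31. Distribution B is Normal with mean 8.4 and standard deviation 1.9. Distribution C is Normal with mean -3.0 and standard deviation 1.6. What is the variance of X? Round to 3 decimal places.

25.376

Per component, A: μ=2.22581, E[X²]=12.1342; B: μ=8.4, E[X²]=74.17; C: μ=-3, E[X²]=11.56.
E[X] = 0.2·2.22581 + 0.6·8.4 + 0.2·-3 = 4.88516.
E[X²] = 0.2·12.1342 + 0.6·74.17 + 0.2·11.56 = 49.2408.
Var(X) = E[X²] − (E[X])² = 49.2408 − 23.8648 = 25.376.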